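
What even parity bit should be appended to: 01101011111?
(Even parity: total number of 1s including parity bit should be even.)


Number of 1s in data: 8
Parity bit: 0

0


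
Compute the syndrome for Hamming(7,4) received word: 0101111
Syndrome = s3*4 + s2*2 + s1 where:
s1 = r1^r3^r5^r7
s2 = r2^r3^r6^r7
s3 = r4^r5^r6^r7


s1=0, s2=1, s3=0

Syndrome = 2 (error at position 2)


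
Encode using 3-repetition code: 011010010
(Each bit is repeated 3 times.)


Each bit -> 3 copies

000111111000111000000111000


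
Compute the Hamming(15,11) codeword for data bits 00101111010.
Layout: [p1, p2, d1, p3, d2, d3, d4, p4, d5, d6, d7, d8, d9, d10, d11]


Parity bits: p1=0, p2=0, p3=1, p4=1

000101011111010


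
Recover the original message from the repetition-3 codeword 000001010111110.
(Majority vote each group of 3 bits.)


Groups: 000, 001, 010, 111, 110
Majority votes: 00011

00011


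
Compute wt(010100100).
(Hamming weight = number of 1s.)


Counting 1s in 010100100

3


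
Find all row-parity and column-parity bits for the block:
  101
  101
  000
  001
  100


Row parities: 00011
Column parities: 101

Row P: 00011, Col P: 101, Corner: 0


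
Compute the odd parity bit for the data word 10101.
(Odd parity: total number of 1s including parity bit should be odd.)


Number of 1s in data: 3
Parity bit: 0

0


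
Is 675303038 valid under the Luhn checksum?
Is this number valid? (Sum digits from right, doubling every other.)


Luhn sum = 42
42 mod 10 = 2

Invalid (Luhn sum mod 10 = 2)


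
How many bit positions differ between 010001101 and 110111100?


XOR: 100110001
Count of 1s: 4

4


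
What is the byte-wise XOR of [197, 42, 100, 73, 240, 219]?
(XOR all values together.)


XOR chain: 197 ^ 42 ^ 100 ^ 73 ^ 240 ^ 219 = 233

233


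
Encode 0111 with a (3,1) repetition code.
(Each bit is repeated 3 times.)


Each bit -> 3 copies

000111111111


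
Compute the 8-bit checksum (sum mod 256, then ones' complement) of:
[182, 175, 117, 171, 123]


Sum = 768 mod 256 = 0
Complement = 255

255


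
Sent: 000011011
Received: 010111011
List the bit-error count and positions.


XOR: 010100000

2 error(s) at position(s): 1, 3


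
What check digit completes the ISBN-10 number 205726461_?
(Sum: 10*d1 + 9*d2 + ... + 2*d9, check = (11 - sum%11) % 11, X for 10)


Weighted sum: 187
187 mod 11 = 0

Check digit: 0


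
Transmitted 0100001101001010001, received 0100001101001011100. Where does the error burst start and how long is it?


XOR: 0000000000000001101

Burst at position 15, length 4


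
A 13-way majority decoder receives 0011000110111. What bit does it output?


Ones: 7 out of 13
Threshold: 7

1 (7/13 voted 1)


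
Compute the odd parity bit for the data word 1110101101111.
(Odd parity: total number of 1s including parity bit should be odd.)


Number of 1s in data: 10
Parity bit: 1

1


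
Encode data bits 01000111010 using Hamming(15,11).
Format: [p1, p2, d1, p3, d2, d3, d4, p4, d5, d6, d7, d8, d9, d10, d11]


Parity bits: p1=0, p2=1, p3=1, p4=0

010110000111010


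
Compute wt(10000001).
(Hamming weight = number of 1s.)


Counting 1s in 10000001

2


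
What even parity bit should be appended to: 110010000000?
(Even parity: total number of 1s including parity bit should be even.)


Number of 1s in data: 3
Parity bit: 1

1


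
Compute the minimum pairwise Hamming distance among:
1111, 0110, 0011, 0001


Comparing all pairs, minimum distance: 1
Can detect 0 errors, correct 0 errors

1


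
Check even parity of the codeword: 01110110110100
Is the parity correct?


Number of 1s: 8

Yes, parity is correct (8 ones)


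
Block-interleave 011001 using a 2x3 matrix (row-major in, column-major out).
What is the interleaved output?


Matrix:
  011
  001
Read columns: 001011

001011


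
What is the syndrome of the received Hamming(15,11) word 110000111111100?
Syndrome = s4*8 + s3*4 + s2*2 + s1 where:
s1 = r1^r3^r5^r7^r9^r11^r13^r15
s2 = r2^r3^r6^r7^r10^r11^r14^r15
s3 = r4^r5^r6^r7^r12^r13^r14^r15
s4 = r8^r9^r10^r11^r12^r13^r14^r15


s1=1, s2=0, s3=1, s4=0

Syndrome = 5 (error at position 5)


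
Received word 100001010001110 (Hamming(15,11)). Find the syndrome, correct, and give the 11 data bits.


Syndrome = 0: no error detected

Data: 00100001110 (no errors)


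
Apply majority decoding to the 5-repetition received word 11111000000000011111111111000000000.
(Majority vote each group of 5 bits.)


Groups: 11111, 00000, 00000, 11111, 11111, 10000, 00000
Majority votes: 1001100

1001100


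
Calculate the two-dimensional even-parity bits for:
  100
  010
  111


Row parities: 111
Column parities: 001

Row P: 111, Col P: 001, Corner: 1


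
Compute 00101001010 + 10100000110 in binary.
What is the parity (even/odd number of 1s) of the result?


00101001010 = 330
10100000110 = 1286
Sum = 1616 = 11001010000
1s count = 4

even parity (4 ones in 11001010000)


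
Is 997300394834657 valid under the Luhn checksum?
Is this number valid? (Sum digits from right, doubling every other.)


Luhn sum = 79
79 mod 10 = 9

Invalid (Luhn sum mod 10 = 9)


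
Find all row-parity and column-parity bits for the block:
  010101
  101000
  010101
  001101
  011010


Row parities: 10111
Column parities: 111111

Row P: 10111, Col P: 111111, Corner: 0


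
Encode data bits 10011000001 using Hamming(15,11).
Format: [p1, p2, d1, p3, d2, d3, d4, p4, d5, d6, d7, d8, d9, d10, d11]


Parity bits: p1=0, p2=1, p3=0, p4=0

011000101000001


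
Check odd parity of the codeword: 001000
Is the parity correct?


Number of 1s: 1

Yes, parity is correct (1 ones)


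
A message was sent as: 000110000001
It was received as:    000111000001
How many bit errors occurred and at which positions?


XOR: 000001000000

1 error(s) at position(s): 5


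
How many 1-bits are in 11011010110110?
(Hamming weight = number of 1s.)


Counting 1s in 11011010110110

9


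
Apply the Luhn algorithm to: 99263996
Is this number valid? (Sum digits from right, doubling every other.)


Luhn sum = 58
58 mod 10 = 8

Invalid (Luhn sum mod 10 = 8)


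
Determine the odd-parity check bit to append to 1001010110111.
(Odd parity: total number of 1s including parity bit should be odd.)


Number of 1s in data: 8
Parity bit: 1

1


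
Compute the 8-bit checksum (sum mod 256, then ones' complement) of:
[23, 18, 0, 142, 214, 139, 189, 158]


Sum = 883 mod 256 = 115
Complement = 140

140


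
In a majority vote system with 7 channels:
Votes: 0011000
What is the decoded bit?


Ones: 2 out of 7
Threshold: 4

0 (2/7 voted 1)


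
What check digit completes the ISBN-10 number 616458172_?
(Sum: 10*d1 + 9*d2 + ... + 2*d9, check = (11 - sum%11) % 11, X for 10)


Weighted sum: 244
244 mod 11 = 2

Check digit: 9


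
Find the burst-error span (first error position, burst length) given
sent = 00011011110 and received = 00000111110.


XOR: 00011100000

Burst at position 3, length 3


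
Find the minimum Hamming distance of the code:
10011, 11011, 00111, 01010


Comparing all pairs, minimum distance: 1
Can detect 0 errors, correct 0 errors

1


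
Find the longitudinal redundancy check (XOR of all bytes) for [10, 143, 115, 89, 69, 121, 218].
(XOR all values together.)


XOR chain: 10 ^ 143 ^ 115 ^ 89 ^ 69 ^ 121 ^ 218 = 73

73


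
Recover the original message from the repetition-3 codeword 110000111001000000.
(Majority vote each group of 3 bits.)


Groups: 110, 000, 111, 001, 000, 000
Majority votes: 101000

101000


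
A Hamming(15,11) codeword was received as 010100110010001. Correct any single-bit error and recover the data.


Syndrome = 13: error at position 13

Data: 00010010101 (corrected bit 13)


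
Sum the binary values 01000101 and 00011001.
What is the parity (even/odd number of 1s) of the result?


01000101 = 69
00011001 = 25
Sum = 94 = 1011110
1s count = 5

odd parity (5 ones in 1011110)


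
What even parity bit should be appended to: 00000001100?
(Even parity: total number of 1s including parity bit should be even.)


Number of 1s in data: 2
Parity bit: 0

0


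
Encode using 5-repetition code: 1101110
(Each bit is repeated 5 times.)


Each bit -> 5 copies

11111111110000011111111111111100000


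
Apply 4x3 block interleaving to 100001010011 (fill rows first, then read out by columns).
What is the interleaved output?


Matrix:
  100
  001
  010
  011
Read columns: 100000110101

100000110101


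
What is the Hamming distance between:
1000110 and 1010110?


XOR: 0010000
Count of 1s: 1

1


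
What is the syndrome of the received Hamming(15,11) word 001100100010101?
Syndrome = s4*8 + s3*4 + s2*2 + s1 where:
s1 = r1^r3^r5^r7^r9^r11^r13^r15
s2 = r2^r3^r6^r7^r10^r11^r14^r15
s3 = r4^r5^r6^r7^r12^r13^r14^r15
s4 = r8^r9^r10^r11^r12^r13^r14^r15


s1=1, s2=0, s3=0, s4=1

Syndrome = 9 (error at position 9)


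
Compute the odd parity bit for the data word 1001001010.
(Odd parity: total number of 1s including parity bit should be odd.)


Number of 1s in data: 4
Parity bit: 1

1


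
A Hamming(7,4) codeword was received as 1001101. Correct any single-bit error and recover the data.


Syndrome = 7: error at position 7

Data: 0100 (corrected bit 7)


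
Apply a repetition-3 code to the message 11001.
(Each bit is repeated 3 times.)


Each bit -> 3 copies

111111000000111


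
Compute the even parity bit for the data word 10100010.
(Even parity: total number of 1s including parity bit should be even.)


Number of 1s in data: 3
Parity bit: 1

1


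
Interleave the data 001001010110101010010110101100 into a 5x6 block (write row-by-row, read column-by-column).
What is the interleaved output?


Matrix:
  001001
  010110
  101010
  010110
  101100
Read columns: 001010101010101010110111010000

001010101010101010110111010000


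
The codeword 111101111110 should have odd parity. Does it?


Number of 1s: 10

No, parity error (10 ones)


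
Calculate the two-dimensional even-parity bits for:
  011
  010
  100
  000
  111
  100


Row parities: 011011
Column parities: 110

Row P: 011011, Col P: 110, Corner: 0


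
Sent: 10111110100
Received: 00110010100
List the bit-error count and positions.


XOR: 10001100000

3 error(s) at position(s): 0, 4, 5


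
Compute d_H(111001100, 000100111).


XOR: 111101011
Count of 1s: 7

7


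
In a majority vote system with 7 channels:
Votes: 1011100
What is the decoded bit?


Ones: 4 out of 7
Threshold: 4

1 (4/7 voted 1)


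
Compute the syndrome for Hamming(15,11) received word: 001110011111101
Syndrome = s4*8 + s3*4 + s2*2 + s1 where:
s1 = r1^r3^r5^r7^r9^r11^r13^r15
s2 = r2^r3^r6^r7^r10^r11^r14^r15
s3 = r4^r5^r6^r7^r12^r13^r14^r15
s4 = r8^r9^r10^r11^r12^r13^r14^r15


s1=0, s2=0, s3=1, s4=1

Syndrome = 12 (error at position 12)


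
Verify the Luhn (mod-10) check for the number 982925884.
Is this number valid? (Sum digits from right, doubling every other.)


Luhn sum = 49
49 mod 10 = 9

Invalid (Luhn sum mod 10 = 9)


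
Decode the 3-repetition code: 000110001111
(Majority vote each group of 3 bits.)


Groups: 000, 110, 001, 111
Majority votes: 0101

0101


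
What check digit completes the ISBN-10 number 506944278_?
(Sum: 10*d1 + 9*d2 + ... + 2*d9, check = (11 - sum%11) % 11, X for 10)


Weighted sum: 250
250 mod 11 = 8

Check digit: 3


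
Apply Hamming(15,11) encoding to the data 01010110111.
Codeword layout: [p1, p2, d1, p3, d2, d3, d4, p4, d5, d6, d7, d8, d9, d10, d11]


Parity bits: p1=1, p2=1, p3=1, p4=1

110110110110111


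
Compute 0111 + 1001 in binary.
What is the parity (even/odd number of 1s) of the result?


0111 = 7
1001 = 9
Sum = 16 = 10000
1s count = 1

odd parity (1 ones in 10000)


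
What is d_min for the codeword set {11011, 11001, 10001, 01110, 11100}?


Comparing all pairs, minimum distance: 1
Can detect 0 errors, correct 0 errors

1


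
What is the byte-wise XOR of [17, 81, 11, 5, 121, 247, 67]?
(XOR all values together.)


XOR chain: 17 ^ 81 ^ 11 ^ 5 ^ 121 ^ 247 ^ 67 = 131

131


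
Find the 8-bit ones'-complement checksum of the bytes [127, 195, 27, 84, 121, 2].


Sum = 556 mod 256 = 44
Complement = 211

211


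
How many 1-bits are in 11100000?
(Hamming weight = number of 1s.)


Counting 1s in 11100000

3


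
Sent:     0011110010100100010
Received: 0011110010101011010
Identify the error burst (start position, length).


XOR: 0000000000001111000

Burst at position 12, length 4


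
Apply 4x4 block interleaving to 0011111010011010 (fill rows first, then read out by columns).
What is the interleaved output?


Matrix:
  0011
  1110
  1001
  1010
Read columns: 0111010011011010

0111010011011010


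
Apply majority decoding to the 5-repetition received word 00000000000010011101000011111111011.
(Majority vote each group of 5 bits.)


Groups: 00000, 00000, 00100, 11101, 00001, 11111, 11011
Majority votes: 0001011

0001011


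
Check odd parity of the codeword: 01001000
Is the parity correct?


Number of 1s: 2

No, parity error (2 ones)


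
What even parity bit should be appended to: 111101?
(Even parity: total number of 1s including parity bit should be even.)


Number of 1s in data: 5
Parity bit: 1

1


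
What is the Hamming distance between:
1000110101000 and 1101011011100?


XOR: 0101101110100
Count of 1s: 7

7


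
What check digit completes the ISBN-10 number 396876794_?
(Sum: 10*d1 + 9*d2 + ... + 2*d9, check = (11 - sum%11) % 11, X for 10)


Weighted sum: 350
350 mod 11 = 9

Check digit: 2


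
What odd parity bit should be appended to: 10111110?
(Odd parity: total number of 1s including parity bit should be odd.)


Number of 1s in data: 6
Parity bit: 1

1


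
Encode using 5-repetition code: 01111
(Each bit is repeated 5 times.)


Each bit -> 5 copies

0000011111111111111111111


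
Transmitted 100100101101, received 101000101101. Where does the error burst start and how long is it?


XOR: 001100000000

Burst at position 2, length 2


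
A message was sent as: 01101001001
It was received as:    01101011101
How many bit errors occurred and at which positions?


XOR: 00000010100

2 error(s) at position(s): 6, 8


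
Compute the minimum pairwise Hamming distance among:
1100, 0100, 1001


Comparing all pairs, minimum distance: 1
Can detect 0 errors, correct 0 errors

1


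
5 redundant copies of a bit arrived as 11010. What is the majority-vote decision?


Ones: 3 out of 5
Threshold: 3

1 (3/5 voted 1)


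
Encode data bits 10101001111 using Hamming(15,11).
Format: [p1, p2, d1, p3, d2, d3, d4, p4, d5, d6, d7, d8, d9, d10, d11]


Parity bits: p1=0, p2=0, p3=1, p4=1

001101011001111


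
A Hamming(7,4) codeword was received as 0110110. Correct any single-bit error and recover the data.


Syndrome = 2: error at position 2

Data: 1110 (corrected bit 2)


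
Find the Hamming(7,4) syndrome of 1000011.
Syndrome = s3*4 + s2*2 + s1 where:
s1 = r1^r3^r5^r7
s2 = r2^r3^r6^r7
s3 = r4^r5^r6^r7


s1=0, s2=0, s3=0

Syndrome = 0 (no error)


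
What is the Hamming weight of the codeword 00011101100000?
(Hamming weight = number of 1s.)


Counting 1s in 00011101100000

5


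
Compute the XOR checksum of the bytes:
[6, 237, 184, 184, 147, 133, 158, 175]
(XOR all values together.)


XOR chain: 6 ^ 237 ^ 184 ^ 184 ^ 147 ^ 133 ^ 158 ^ 175 = 204

204


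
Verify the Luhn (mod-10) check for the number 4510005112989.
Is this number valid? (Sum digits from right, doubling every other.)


Luhn sum = 43
43 mod 10 = 3

Invalid (Luhn sum mod 10 = 3)


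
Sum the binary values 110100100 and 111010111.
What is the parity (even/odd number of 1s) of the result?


110100100 = 420
111010111 = 471
Sum = 891 = 1101111011
1s count = 8

even parity (8 ones in 1101111011)


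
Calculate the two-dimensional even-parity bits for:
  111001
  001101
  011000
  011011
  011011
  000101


Row parities: 010000
Column parities: 101001

Row P: 010000, Col P: 101001, Corner: 1


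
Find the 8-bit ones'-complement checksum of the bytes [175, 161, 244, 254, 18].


Sum = 852 mod 256 = 84
Complement = 171

171


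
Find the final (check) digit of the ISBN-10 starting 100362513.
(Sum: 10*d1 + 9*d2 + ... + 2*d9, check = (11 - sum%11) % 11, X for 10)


Weighted sum: 106
106 mod 11 = 7

Check digit: 4


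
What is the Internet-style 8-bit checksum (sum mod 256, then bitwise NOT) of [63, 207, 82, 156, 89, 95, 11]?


Sum = 703 mod 256 = 191
Complement = 64

64


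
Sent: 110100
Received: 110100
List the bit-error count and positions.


XOR: 000000

0 errors (received matches sent)


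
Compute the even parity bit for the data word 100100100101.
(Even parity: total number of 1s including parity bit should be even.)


Number of 1s in data: 5
Parity bit: 1

1


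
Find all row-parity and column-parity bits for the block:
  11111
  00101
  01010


Row parities: 100
Column parities: 10000

Row P: 100, Col P: 10000, Corner: 1


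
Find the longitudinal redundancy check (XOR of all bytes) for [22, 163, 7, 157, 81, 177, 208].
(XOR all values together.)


XOR chain: 22 ^ 163 ^ 7 ^ 157 ^ 81 ^ 177 ^ 208 = 31

31


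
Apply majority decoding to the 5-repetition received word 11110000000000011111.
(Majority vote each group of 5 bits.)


Groups: 11110, 00000, 00000, 11111
Majority votes: 1001

1001


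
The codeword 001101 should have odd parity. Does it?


Number of 1s: 3

Yes, parity is correct (3 ones)


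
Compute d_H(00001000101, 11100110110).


XOR: 11101110011
Count of 1s: 8

8


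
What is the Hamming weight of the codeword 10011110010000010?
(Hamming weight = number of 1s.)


Counting 1s in 10011110010000010

7


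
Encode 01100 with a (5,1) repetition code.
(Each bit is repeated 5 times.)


Each bit -> 5 copies

0000011111111110000000000


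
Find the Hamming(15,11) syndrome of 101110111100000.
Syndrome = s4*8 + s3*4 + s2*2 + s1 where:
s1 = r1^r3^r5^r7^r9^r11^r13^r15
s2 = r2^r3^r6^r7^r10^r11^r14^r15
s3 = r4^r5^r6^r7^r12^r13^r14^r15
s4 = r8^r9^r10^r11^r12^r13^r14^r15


s1=1, s2=1, s3=1, s4=1

Syndrome = 15 (error at position 15)


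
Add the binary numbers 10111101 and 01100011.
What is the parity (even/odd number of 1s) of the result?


10111101 = 189
01100011 = 99
Sum = 288 = 100100000
1s count = 2

even parity (2 ones in 100100000)


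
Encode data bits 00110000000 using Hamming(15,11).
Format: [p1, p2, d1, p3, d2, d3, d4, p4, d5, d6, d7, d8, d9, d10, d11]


Parity bits: p1=1, p2=0, p3=0, p4=0

100001100000000


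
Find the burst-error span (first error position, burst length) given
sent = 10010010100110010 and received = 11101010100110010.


XOR: 01111000000000000

Burst at position 1, length 4


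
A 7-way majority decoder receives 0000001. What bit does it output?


Ones: 1 out of 7
Threshold: 4

0 (1/7 voted 1)


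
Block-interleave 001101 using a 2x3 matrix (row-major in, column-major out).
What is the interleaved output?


Matrix:
  001
  101
Read columns: 010011

010011


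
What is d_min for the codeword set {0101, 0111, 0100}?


Comparing all pairs, minimum distance: 1
Can detect 0 errors, correct 0 errors

1


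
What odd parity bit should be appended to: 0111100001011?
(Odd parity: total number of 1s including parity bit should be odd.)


Number of 1s in data: 7
Parity bit: 0

0


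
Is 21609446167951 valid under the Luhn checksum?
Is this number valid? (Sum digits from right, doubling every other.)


Luhn sum = 59
59 mod 10 = 9

Invalid (Luhn sum mod 10 = 9)


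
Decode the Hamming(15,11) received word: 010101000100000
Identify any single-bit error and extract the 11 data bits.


Syndrome = 10: error at position 10

Data: 00100000000 (corrected bit 10)


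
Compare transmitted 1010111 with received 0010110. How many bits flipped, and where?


XOR: 1000001

2 error(s) at position(s): 0, 6


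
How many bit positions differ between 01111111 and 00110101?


XOR: 01001010
Count of 1s: 3

3


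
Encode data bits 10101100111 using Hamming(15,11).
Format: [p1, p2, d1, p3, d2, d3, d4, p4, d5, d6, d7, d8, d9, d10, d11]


Parity bits: p1=0, p2=1, p3=0, p4=1

011001011100111


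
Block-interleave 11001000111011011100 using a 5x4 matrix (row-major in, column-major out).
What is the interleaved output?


Matrix:
  1100
  1000
  1110
  1101
  1100
Read columns: 11111101110010000010

11111101110010000010


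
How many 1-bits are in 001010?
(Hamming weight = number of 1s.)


Counting 1s in 001010

2


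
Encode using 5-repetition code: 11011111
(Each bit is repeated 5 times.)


Each bit -> 5 copies

1111111111000001111111111111111111111111


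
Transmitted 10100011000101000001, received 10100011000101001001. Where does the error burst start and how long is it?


XOR: 00000000000000001000

Burst at position 16, length 1


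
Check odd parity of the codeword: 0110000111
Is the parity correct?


Number of 1s: 5

Yes, parity is correct (5 ones)


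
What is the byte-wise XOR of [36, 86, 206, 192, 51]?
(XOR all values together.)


XOR chain: 36 ^ 86 ^ 206 ^ 192 ^ 51 = 79

79


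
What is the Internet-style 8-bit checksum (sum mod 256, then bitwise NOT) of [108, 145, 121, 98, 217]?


Sum = 689 mod 256 = 177
Complement = 78

78


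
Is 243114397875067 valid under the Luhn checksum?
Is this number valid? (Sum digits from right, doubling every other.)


Luhn sum = 68
68 mod 10 = 8

Invalid (Luhn sum mod 10 = 8)


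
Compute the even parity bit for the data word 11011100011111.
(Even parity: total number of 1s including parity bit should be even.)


Number of 1s in data: 10
Parity bit: 0

0


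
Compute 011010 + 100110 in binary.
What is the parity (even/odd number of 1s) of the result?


011010 = 26
100110 = 38
Sum = 64 = 1000000
1s count = 1

odd parity (1 ones in 1000000)


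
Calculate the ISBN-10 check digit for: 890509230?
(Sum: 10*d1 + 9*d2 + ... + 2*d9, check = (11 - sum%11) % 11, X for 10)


Weighted sum: 258
258 mod 11 = 5

Check digit: 6


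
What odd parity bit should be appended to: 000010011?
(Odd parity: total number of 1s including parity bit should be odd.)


Number of 1s in data: 3
Parity bit: 0

0


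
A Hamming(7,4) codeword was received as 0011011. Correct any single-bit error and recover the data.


Syndrome = 6: error at position 6

Data: 1001 (corrected bit 6)


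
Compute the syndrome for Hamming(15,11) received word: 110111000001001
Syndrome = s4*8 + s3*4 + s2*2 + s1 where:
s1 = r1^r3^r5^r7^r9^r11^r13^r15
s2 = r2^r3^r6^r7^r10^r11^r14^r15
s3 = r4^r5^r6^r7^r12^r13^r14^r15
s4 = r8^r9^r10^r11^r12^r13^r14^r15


s1=1, s2=1, s3=1, s4=0

Syndrome = 7 (error at position 7)


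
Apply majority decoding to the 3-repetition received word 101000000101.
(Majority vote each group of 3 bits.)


Groups: 101, 000, 000, 101
Majority votes: 1001

1001


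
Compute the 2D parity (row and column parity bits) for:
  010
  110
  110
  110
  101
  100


Row parities: 100001
Column parities: 101

Row P: 100001, Col P: 101, Corner: 0


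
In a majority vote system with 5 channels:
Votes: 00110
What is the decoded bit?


Ones: 2 out of 5
Threshold: 3

0 (2/5 voted 1)


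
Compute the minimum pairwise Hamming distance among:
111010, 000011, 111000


Comparing all pairs, minimum distance: 1
Can detect 0 errors, correct 0 errors

1


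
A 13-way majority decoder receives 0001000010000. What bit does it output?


Ones: 2 out of 13
Threshold: 7

0 (2/13 voted 1)


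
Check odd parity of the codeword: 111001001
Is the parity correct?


Number of 1s: 5

Yes, parity is correct (5 ones)


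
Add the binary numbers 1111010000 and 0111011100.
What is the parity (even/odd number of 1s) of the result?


1111010000 = 976
0111011100 = 476
Sum = 1452 = 10110101100
1s count = 6

even parity (6 ones in 10110101100)


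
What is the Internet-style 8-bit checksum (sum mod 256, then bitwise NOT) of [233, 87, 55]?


Sum = 375 mod 256 = 119
Complement = 136

136


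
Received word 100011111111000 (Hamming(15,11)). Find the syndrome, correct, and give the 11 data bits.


Syndrome = 9: error at position 9

Data: 01110111000 (corrected bit 9)


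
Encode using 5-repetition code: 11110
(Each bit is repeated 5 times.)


Each bit -> 5 copies

1111111111111111111100000


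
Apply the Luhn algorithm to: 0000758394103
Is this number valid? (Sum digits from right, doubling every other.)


Luhn sum = 43
43 mod 10 = 3

Invalid (Luhn sum mod 10 = 3)


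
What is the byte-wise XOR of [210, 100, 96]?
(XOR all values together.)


XOR chain: 210 ^ 100 ^ 96 = 214

214


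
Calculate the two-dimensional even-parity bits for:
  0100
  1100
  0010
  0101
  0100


Row parities: 10101
Column parities: 1011

Row P: 10101, Col P: 1011, Corner: 1


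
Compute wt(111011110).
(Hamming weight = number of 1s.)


Counting 1s in 111011110

7


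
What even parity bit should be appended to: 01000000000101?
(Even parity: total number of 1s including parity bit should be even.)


Number of 1s in data: 3
Parity bit: 1

1


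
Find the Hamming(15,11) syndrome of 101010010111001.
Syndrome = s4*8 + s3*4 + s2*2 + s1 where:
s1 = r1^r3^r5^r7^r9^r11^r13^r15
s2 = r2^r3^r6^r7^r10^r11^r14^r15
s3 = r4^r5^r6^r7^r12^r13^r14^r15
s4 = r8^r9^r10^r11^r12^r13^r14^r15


s1=1, s2=0, s3=1, s4=1

Syndrome = 13 (error at position 13)


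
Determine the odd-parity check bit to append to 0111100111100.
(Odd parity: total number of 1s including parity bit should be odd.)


Number of 1s in data: 8
Parity bit: 1

1


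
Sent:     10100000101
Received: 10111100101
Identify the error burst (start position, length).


XOR: 00011100000

Burst at position 3, length 3


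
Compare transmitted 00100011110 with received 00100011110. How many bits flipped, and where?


XOR: 00000000000

0 errors (received matches sent)


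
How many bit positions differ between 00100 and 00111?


XOR: 00011
Count of 1s: 2

2


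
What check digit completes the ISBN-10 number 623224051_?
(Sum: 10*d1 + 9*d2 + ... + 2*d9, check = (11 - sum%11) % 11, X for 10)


Weighted sum: 165
165 mod 11 = 0

Check digit: 0


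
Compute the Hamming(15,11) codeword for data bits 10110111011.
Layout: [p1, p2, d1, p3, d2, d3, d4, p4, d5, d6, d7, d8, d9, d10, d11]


Parity bits: p1=0, p2=1, p3=1, p4=1

011101110111011


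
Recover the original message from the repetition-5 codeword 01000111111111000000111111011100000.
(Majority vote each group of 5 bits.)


Groups: 01000, 11111, 11110, 00000, 11111, 10111, 00000
Majority votes: 0110110

0110110


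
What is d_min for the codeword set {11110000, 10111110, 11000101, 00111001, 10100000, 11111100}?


Comparing all pairs, minimum distance: 2
Can detect 1 errors, correct 0 errors

2


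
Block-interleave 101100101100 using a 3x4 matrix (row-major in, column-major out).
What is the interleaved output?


Matrix:
  1011
  0010
  1100
Read columns: 101001110100

101001110100


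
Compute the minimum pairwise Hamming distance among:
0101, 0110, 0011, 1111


Comparing all pairs, minimum distance: 2
Can detect 1 errors, correct 0 errors

2


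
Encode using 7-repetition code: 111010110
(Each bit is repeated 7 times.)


Each bit -> 7 copies

111111111111111111111000000011111110000000111111111111110000000


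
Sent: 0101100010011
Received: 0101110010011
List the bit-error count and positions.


XOR: 0000010000000

1 error(s) at position(s): 5


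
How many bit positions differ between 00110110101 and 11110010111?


XOR: 11000100010
Count of 1s: 4

4


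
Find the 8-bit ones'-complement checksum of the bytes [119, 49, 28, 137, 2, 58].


Sum = 393 mod 256 = 137
Complement = 118

118


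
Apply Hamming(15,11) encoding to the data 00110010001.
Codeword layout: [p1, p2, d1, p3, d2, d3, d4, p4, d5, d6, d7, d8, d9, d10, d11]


Parity bits: p1=1, p2=0, p3=1, p4=0

100101100010001


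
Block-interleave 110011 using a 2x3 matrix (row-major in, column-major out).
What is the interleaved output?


Matrix:
  110
  011
Read columns: 101101

101101


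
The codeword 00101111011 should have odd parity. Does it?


Number of 1s: 7

Yes, parity is correct (7 ones)


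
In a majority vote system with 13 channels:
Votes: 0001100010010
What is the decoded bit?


Ones: 4 out of 13
Threshold: 7

0 (4/13 voted 1)


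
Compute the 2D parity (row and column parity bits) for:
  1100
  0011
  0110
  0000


Row parities: 0000
Column parities: 1001

Row P: 0000, Col P: 1001, Corner: 0


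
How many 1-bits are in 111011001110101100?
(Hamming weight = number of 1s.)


Counting 1s in 111011001110101100

11


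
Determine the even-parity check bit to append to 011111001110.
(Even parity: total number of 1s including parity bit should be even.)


Number of 1s in data: 8
Parity bit: 0

0


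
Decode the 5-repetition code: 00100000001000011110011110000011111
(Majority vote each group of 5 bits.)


Groups: 00100, 00000, 10000, 11110, 01111, 00000, 11111
Majority votes: 0001101

0001101


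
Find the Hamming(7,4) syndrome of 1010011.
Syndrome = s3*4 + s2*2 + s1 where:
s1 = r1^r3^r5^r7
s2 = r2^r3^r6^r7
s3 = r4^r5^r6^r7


s1=1, s2=1, s3=0

Syndrome = 3 (error at position 3)


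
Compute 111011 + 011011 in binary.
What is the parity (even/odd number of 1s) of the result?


111011 = 59
011011 = 27
Sum = 86 = 1010110
1s count = 4

even parity (4 ones in 1010110)


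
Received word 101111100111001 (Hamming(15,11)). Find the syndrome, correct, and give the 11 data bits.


Syndrome = 0: no error detected

Data: 11110111001 (no errors)


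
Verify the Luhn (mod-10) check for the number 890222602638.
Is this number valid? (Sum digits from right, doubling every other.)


Luhn sum = 51
51 mod 10 = 1

Invalid (Luhn sum mod 10 = 1)


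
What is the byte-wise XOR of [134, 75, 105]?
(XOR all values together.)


XOR chain: 134 ^ 75 ^ 105 = 164

164


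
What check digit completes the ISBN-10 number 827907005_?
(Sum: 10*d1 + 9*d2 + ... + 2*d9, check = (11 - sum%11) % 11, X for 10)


Weighted sum: 262
262 mod 11 = 9

Check digit: 2


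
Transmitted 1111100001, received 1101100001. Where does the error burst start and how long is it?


XOR: 0010000000

Burst at position 2, length 1


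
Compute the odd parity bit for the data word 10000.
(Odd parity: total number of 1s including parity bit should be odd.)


Number of 1s in data: 1
Parity bit: 0

0


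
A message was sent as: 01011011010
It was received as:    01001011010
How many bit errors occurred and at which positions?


XOR: 00010000000

1 error(s) at position(s): 3


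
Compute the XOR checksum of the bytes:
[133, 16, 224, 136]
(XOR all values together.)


XOR chain: 133 ^ 16 ^ 224 ^ 136 = 253

253


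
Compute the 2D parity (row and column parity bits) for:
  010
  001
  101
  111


Row parities: 1101
Column parities: 001

Row P: 1101, Col P: 001, Corner: 1


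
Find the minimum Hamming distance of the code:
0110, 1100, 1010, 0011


Comparing all pairs, minimum distance: 2
Can detect 1 errors, correct 0 errors

2


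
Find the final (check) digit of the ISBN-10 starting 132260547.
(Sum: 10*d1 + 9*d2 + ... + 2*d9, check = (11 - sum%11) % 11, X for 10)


Weighted sum: 149
149 mod 11 = 6

Check digit: 5


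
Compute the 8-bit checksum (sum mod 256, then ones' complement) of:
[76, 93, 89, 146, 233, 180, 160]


Sum = 977 mod 256 = 209
Complement = 46

46


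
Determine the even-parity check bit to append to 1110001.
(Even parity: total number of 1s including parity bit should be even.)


Number of 1s in data: 4
Parity bit: 0

0


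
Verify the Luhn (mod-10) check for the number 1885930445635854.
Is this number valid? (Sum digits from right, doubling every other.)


Luhn sum = 71
71 mod 10 = 1

Invalid (Luhn sum mod 10 = 1)


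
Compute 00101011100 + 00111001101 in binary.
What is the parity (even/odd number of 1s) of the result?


00101011100 = 348
00111001101 = 461
Sum = 809 = 1100101001
1s count = 5

odd parity (5 ones in 1100101001)


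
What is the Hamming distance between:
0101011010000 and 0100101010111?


XOR: 0001110000111
Count of 1s: 6

6


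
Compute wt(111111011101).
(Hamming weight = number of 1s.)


Counting 1s in 111111011101

10


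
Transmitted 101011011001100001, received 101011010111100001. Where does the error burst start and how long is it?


XOR: 000000001110000000

Burst at position 8, length 3


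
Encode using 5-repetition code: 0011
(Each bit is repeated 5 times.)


Each bit -> 5 copies

00000000001111111111


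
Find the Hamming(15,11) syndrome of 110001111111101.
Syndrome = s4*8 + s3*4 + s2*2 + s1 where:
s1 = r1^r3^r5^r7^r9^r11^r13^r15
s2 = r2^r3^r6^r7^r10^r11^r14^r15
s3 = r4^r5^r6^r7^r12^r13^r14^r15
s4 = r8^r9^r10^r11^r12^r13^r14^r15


s1=0, s2=0, s3=1, s4=1

Syndrome = 12 (error at position 12)


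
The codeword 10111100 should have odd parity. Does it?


Number of 1s: 5

Yes, parity is correct (5 ones)


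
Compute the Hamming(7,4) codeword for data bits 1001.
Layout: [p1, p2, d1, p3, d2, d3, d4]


Parity bits: p1=0, p2=0, p3=1

0011001


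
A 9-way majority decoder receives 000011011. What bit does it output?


Ones: 4 out of 9
Threshold: 5

0 (4/9 voted 1)


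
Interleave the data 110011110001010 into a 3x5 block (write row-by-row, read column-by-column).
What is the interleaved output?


Matrix:
  11001
  11100
  01010
Read columns: 110111010001100

110111010001100


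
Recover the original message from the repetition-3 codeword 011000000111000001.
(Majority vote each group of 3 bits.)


Groups: 011, 000, 000, 111, 000, 001
Majority votes: 100100

100100


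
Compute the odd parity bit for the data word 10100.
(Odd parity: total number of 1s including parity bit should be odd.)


Number of 1s in data: 2
Parity bit: 1

1


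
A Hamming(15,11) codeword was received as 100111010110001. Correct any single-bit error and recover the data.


Syndrome = 0: no error detected

Data: 01100110001 (no errors)


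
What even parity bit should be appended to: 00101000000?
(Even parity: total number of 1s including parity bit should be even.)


Number of 1s in data: 2
Parity bit: 0

0


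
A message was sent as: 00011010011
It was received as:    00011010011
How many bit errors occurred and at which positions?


XOR: 00000000000

0 errors (received matches sent)


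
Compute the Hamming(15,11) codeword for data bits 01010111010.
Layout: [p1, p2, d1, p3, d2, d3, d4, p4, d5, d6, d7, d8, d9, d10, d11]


Parity bits: p1=1, p2=0, p3=0, p4=0

100010100111010


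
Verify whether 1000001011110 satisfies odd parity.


Number of 1s: 6

No, parity error (6 ones)


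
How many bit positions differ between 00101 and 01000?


XOR: 01101
Count of 1s: 3

3


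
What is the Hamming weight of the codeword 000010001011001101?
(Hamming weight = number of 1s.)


Counting 1s in 000010001011001101

7


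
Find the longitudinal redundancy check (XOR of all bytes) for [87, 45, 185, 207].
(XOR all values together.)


XOR chain: 87 ^ 45 ^ 185 ^ 207 = 12

12


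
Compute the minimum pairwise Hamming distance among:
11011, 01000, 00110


Comparing all pairs, minimum distance: 3
Can detect 2 errors, correct 1 errors

3


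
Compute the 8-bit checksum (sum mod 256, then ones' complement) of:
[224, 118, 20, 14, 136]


Sum = 512 mod 256 = 0
Complement = 255

255


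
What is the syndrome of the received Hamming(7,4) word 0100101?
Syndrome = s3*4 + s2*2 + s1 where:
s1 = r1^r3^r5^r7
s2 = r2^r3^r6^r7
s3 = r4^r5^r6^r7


s1=0, s2=0, s3=0

Syndrome = 0 (no error)


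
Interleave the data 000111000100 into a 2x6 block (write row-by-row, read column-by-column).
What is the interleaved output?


Matrix:
  000111
  000100
Read columns: 000000111010

000000111010


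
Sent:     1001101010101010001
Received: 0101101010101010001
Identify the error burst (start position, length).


XOR: 1100000000000000000

Burst at position 0, length 2


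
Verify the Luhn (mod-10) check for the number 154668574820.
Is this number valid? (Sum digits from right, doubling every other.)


Luhn sum = 60
60 mod 10 = 0

Valid (Luhn sum mod 10 = 0)


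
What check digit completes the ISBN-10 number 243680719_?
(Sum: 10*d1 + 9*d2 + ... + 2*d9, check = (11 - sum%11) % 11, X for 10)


Weighted sum: 219
219 mod 11 = 10

Check digit: 1


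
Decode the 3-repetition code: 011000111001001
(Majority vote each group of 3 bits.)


Groups: 011, 000, 111, 001, 001
Majority votes: 10100

10100


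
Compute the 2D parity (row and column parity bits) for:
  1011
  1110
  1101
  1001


Row parities: 1110
Column parities: 0001

Row P: 1110, Col P: 0001, Corner: 1


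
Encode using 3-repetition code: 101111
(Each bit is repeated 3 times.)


Each bit -> 3 copies

111000111111111111


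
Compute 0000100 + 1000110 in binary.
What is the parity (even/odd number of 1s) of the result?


0000100 = 4
1000110 = 70
Sum = 74 = 1001010
1s count = 3

odd parity (3 ones in 1001010)


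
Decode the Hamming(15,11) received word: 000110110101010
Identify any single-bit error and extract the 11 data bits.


Syndrome = 6: error at position 6

Data: 01110101010 (corrected bit 6)


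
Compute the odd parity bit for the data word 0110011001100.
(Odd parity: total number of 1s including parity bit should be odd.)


Number of 1s in data: 6
Parity bit: 1

1


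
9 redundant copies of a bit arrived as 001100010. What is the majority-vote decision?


Ones: 3 out of 9
Threshold: 5

0 (3/9 voted 1)


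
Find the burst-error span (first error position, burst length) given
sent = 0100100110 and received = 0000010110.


XOR: 0100110000

Burst at position 1, length 5


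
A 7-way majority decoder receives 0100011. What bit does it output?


Ones: 3 out of 7
Threshold: 4

0 (3/7 voted 1)


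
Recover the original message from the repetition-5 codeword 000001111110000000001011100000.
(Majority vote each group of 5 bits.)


Groups: 00000, 11111, 10000, 00000, 10111, 00000
Majority votes: 010010

010010


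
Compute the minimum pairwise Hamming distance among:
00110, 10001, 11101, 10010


Comparing all pairs, minimum distance: 2
Can detect 1 errors, correct 0 errors

2


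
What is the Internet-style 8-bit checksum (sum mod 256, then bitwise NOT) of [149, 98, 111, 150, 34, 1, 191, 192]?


Sum = 926 mod 256 = 158
Complement = 97

97


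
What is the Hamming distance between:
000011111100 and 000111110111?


XOR: 000100001011
Count of 1s: 4

4


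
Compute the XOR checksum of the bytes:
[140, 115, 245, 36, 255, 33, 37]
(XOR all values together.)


XOR chain: 140 ^ 115 ^ 245 ^ 36 ^ 255 ^ 33 ^ 37 = 213

213


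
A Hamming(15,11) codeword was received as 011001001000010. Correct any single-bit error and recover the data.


Syndrome = 0: no error detected

Data: 10101000010 (no errors)


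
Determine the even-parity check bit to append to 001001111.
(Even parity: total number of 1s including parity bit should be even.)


Number of 1s in data: 5
Parity bit: 1

1
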